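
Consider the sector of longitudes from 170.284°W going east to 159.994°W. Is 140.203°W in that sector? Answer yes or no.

Band width going east from -170.284° to -159.994°: ((-159.994 − -170.284) mod 360) = 10.290°.
Offset of -140.203° east of the west edge: ((-140.203 − -170.284) mod 360) = 30.081°.
30.081° > 10.290° ⇒ outside.

No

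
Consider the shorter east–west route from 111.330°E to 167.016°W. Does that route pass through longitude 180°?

Yes

Naïve |-167.016 − 111.330| = 278.346° > 180°, so the shorter arc goes the other way round — across 180°.
Signed shortest Δλ = ((-167.016 − 111.330 + 180) mod 360) − 180 = 81.654°.
Going east by 81.654° from +111.330° passes through 180° before reaching -167.016°.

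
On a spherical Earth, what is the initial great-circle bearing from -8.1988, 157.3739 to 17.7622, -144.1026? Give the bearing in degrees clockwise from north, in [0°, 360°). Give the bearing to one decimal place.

Δλ = -144.1026 − 157.3739 = -301.4765°; wrapped into (−180°, 180°]: 58.5235°.
θ = atan2( sin Δλ · cos φ₂ , cos φ₁ · sin φ₂ − sin φ₁ · cos φ₂ · cos Δλ )
  = atan2(0.81220, 0.37286) = 65.341° → normalised to [0°, 360°): 65.341°.

65.3°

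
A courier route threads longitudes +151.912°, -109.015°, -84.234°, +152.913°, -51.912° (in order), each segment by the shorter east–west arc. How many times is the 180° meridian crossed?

3

Leg 1: +151.912° → -109.015°, shortest Δλ = 99.073° (east) — crosses 180°.
Leg 2: -109.015° → -84.234°, shortest Δλ = 24.781° (east) — does not cross 180°.
Leg 3: -84.234° → +152.913°, shortest Δλ = -122.853° (west) — crosses 180°.
Leg 4: +152.913° → -51.912°, shortest Δλ = 155.175° (east) — crosses 180°.
Total crossings: 3.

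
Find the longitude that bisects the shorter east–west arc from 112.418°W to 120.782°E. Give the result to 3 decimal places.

175.818°W

Signed shortest Δλ from -112.418° to +120.782° is -126.800°.
Midpoint longitude = -112.418° + (-126.800°)/2 = -112.418° − 63.400° = -175.818°.
(The naïve average (-112.418 + +120.782)/2 = 4.182° is on the wrong side of the globe.)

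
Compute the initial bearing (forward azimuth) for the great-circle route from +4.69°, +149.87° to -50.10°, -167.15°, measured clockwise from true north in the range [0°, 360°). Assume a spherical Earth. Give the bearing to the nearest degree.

151°

Δλ = -167.15 − 149.87 = -317.02°; wrapped into (−180°, 180°]: 42.98°.
θ = atan2( sin Δλ · cos φ₂ , cos φ₁ · sin φ₂ − sin φ₁ · cos φ₂ · cos Δλ )
  = atan2(0.43730, -0.80297) = 151.427° → normalised to [0°, 360°): 151.427°.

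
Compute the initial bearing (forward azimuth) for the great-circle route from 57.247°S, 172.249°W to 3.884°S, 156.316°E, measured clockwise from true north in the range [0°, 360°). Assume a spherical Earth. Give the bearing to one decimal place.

322.5°

Δλ = 156.316 − -172.249 = 328.565°; wrapped into (−180°, 180°]: -31.435°.
θ = atan2( sin Δλ · cos φ₂ , cos φ₁ · sin φ₂ − sin φ₁ · cos φ₂ · cos Δλ )
  = atan2(-0.52033, 0.67928) = -37.452° → normalised to [0°, 360°): 322.548°.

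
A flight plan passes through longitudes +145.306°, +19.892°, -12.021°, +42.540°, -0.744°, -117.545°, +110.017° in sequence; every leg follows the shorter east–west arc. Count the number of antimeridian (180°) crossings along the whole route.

Leg 1: +145.306° → +19.892°, shortest Δλ = -125.414° (west) — does not cross 180°.
Leg 2: +19.892° → -12.021°, shortest Δλ = -31.913° (west) — does not cross 180°.
Leg 3: -12.021° → +42.540°, shortest Δλ = 54.561° (east) — does not cross 180°.
Leg 4: +42.540° → -0.744°, shortest Δλ = -43.284° (west) — does not cross 180°.
Leg 5: -0.744° → -117.545°, shortest Δλ = -116.801° (west) — does not cross 180°.
Leg 6: -117.545° → +110.017°, shortest Δλ = -132.438° (west) — crosses 180°.
Total crossings: 1.

1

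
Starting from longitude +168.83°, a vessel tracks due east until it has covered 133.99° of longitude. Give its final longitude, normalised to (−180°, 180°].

Start at +168.83°; shift +133.99° → +302.82°.
+302.82° lies outside (−180°, 180°]; subtract 360° → -57.18°.

-57.18°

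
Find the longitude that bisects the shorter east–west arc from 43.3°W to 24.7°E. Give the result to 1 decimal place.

9.3°W

Signed shortest Δλ from -43.3° to +24.7° is +68.0°.
Midpoint longitude = -43.3° + (+68.0°)/2 = -43.3° + 34.0° = -9.3°.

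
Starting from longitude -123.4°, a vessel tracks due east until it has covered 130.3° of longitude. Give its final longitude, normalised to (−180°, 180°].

+6.9°

Start at -123.4°; shift +130.3° → +6.9°.
+6.9° already lies in (−180°, 180°].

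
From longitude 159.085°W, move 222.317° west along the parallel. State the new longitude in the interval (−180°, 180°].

Start at -159.085°; shift −222.317° → -381.402°.
-381.402° lies outside (−180°, 180°]; add 360° → -21.402°.

21.402°W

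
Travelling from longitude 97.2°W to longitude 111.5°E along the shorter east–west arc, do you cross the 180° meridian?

Naïve |111.5 − -97.2| = 208.7° > 180°, so the shorter arc goes the other way round — across 180°.
Signed shortest Δλ = ((111.5 − -97.2 + 180) mod 360) − 180 = -151.3°.
Going west by 151.3° from -97.2° passes through 180° before reaching +111.5°.

Yes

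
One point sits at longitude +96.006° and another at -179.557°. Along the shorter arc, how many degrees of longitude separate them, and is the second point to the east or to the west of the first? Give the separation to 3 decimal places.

84.437° east

Raw difference: -179.557 − 96.006 = -275.563°.
Normalise into (−180°, 180°]: -275.563° + 360° = 84.437°.
Positive ⇒ the second point lies to the east; separation 84.437°.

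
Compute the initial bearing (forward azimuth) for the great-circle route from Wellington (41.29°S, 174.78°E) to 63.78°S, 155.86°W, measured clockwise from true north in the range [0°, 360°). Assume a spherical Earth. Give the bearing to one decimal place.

152.7°

Δλ = -155.86 − 174.78 = -330.64°; wrapped into (−180°, 180°]: 29.36°.
θ = atan2( sin Δλ · cos φ₂ , cos φ₁ · sin φ₂ − sin φ₁ · cos φ₂ · cos Δλ )
  = atan2(0.21662, -0.41997) = 152.715° → normalised to [0°, 360°): 152.715°.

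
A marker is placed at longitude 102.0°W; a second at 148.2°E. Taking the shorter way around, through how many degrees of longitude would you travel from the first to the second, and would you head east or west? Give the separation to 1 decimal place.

Raw difference: 148.2 − -102.0 = 250.2°.
Normalise into (−180°, 180°]: 250.2° − 360° = -109.8°.
Negative ⇒ the second point lies to the west; separation 109.8°.

109.8° west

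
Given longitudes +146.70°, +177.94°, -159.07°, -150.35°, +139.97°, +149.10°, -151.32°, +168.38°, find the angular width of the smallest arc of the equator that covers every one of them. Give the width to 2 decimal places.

Sort the longitudes: -159.07°, -151.32°, -150.35°, +139.97°, +146.70°, +149.10°, +168.38°, +177.94°.
Eastward gaps between consecutive values (wrapping around): 7.75°, 0.97°, 290.32°, 6.73°, 2.40°, 19.28°, 9.56°, 22.99°.
Largest gap = 290.32° ⇒ minimal covering band is its complement: 360° − 290.32° = 69.68°.
Band runs from +139.97° eastward to -150.35°, crossing the antimeridian.

69.68°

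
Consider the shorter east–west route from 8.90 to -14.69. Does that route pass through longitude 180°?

No

Signed shortest Δλ = ((-14.69 − 8.90 + 180) mod 360) − 180 = -23.59°.
Going west by 23.59° from +8.90° reaches -14.69° without touching 180°.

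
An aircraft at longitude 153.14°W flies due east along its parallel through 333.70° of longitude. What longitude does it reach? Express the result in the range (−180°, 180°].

179.44°W

Start at -153.14°; shift +333.70° → +180.56°.
+180.56° lies outside (−180°, 180°]; subtract 360° → -179.44°.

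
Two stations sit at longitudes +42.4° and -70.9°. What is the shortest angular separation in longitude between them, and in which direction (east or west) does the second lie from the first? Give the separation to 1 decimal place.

Raw difference: -70.9 − 42.4 = -113.3°.
Normalise into (−180°, 180°]: -113.3° stays -113.3°.
Negative ⇒ the second point lies to the west; separation 113.3°.

113.3° west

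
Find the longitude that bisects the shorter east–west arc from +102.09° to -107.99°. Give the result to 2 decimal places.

Signed shortest Δλ from +102.09° to -107.99° is +149.92°.
Midpoint longitude = +102.09° + (+149.92°)/2 = +102.09° + 74.96° = +177.05°.
(The naïve average (+102.09 + -107.99)/2 = -2.95° is on the wrong side of the globe.)

+177.05°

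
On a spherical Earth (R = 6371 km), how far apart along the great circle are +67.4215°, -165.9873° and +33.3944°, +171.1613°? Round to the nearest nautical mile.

Δλ = 171.1613 − -165.9873 = 337.1486°; wrapped into (−180°, 180°]: -22.8514°.
Δφ = 33.3944 − 67.4215 = -34.0271°.
a = sin²(Δφ/2) + cos φ₁ · cos φ₂ · sin²(Δλ/2) = 0.098193.
c = 2·atan2(√a, √(1−a)) = 0.63745 rad → d = 6371·c ≈ 4061.22 km ≈ 2192.88 nmi.

2193 nmi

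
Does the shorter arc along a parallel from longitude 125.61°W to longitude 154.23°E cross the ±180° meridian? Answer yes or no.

Yes

Naïve |154.23 − -125.61| = 279.84° > 180°, so the shorter arc goes the other way round — across 180°.
Signed shortest Δλ = ((154.23 − -125.61 + 180) mod 360) − 180 = -80.16°.
Going west by 80.16° from -125.61° passes through 180° before reaching +154.23°.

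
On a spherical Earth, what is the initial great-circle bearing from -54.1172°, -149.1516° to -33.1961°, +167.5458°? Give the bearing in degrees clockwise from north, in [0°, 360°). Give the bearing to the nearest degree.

287°

Δλ = 167.5458 − -149.1516 = 316.6974°; wrapped into (−180°, 180°]: -43.3026°.
θ = atan2( sin Δλ · cos φ₂ , cos φ₁ · sin φ₂ − sin φ₁ · cos φ₂ · cos Δλ )
  = atan2(-0.57392, 0.17249) = -73.272° → normalised to [0°, 360°): 286.728°.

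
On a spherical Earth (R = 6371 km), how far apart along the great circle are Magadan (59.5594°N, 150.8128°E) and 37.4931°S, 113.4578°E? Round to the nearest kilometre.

Δλ = 113.4578 − 150.8128 = -37.3550°.
Δφ = -37.4931 − 59.5594 = -97.0525°.
a = sin²(Δφ/2) + cos φ₁ · cos φ₂ · sin²(Δλ/2) = 0.602615.
c = 2·atan2(√a, √(1−a)) = 1.77749 rad → d = 6371·c ≈ 11324.42 km.

11324 km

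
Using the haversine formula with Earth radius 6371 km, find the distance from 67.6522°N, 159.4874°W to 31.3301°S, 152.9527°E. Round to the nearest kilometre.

11695 km

Δλ = 152.9527 − -159.4874 = 312.4401°; wrapped into (−180°, 180°]: -47.5599°.
Δφ = -31.3301 − 67.6522 = -98.9823°.
a = sin²(Δφ/2) + cos φ₁ · cos φ₂ · sin²(Δλ/2) = 0.630872.
c = 2·atan2(√a, √(1−a)) = 1.83562 rad → d = 6371·c ≈ 11694.76 km.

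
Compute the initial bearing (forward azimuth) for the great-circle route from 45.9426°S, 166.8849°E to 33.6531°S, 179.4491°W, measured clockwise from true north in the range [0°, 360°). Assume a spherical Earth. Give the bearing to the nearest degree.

Δλ = -179.4491 − 166.8849 = -346.3340°; wrapped into (−180°, 180°]: 13.6660°.
θ = atan2( sin Δλ · cos φ₂ , cos φ₁ · sin φ₂ − sin φ₁ · cos φ₂ · cos Δλ )
  = atan2(0.19667, 0.19592) = 45.109° → normalised to [0°, 360°): 45.109°.

45°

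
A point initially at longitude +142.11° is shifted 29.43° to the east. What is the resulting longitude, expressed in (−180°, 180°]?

+171.54°

Start at +142.11°; shift +29.43° → +171.54°.
+171.54° already lies in (−180°, 180°].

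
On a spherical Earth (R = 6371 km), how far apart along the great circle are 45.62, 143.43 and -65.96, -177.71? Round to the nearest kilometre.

Δλ = -177.71 − 143.43 = -321.14°; wrapped into (−180°, 180°]: 38.86°.
Δφ = -65.96 − 45.62 = -111.58°.
a = sin²(Δφ/2) + cos φ₁ · cos φ₂ · sin²(Δλ/2) = 0.715429.
c = 2·atan2(√a, √(1−a)) = 2.01624 rad → d = 6371·c ≈ 12845.47 km.

12845 km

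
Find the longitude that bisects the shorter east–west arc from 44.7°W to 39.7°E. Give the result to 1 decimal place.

Signed shortest Δλ from -44.7° to +39.7° is +84.4°.
Midpoint longitude = -44.7° + (+84.4°)/2 = -44.7° + 42.2° = -2.5°.

2.5°W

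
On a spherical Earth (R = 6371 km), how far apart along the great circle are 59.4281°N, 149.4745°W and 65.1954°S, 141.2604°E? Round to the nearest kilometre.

Δλ = 141.2604 − -149.4745 = 290.7349°; wrapped into (−180°, 180°]: -69.2651°.
Δφ = -65.1954 − 59.4281 = -124.6235°.
a = sin²(Δφ/2) + cos φ₁ · cos φ₂ · sin²(Δλ/2) = 0.853007.
c = 2·atan2(√a, √(1−a)) = 2.35465 rad → d = 6371·c ≈ 15001.48 km.

15001 km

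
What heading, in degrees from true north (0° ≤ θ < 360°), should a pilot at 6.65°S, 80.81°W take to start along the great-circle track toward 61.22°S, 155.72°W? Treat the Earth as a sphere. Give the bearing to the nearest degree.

Δλ = -155.72 − -80.81 = -74.91°.
θ = atan2( sin Δλ · cos φ₂ , cos φ₁ · sin φ₂ − sin φ₁ · cos φ₂ · cos Δλ )
  = atan2(-0.46485, -0.85606) = -151.498° → normalised to [0°, 360°): 208.502°.

209°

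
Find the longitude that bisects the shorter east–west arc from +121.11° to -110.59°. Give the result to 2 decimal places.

Signed shortest Δλ from +121.11° to -110.59° is +128.30°.
Midpoint longitude = +121.11° + (+128.30°)/2 = +121.11° + 64.15° = +185.26°.
Normalise into (−180°, 180°]: -174.74°.
(The naïve average (+121.11 + -110.59)/2 = 5.26° is on the wrong side of the globe.)

-174.74°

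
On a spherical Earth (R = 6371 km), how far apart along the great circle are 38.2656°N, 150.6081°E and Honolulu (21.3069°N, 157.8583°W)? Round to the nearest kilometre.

5243 km

Δλ = -157.8583 − 150.6081 = -308.4664°; wrapped into (−180°, 180°]: 51.5336°.
Δφ = 21.3069 − 38.2656 = -16.9587°.
a = sin²(Δφ/2) + cos φ₁ · cos φ₂ · sin²(Δλ/2) = 0.159972.
c = 2·atan2(√a, √(1−a)) = 0.82296 rad → d = 6371·c ≈ 5243.06 km.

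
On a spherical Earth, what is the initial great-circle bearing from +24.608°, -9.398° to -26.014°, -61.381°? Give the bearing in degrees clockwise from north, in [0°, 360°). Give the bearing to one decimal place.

228.4°

Δλ = -61.381 − -9.398 = -51.983°.
θ = atan2( sin Δλ · cos φ₂ , cos φ₁ · sin φ₂ − sin φ₁ · cos φ₂ · cos Δλ )
  = atan2(-0.70801, -0.62924) = -131.629° → normalised to [0°, 360°): 228.371°.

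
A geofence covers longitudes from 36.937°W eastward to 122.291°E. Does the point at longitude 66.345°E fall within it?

Yes

Band width going east from -36.937° to +122.291°: ((122.291 − -36.937) mod 360) = 159.228°.
Offset of +66.345° east of the west edge: ((66.345 − -36.937) mod 360) = 103.282°.
103.282° ≤ 159.228° ⇒ inside.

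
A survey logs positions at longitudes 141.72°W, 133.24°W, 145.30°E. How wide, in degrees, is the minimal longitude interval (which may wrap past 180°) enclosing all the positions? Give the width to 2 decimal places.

Sort the longitudes: -141.72°, -133.24°, +145.30°.
Eastward gaps between consecutive values (wrapping around): 8.48°, 278.54°, 72.98°.
Largest gap = 278.54° ⇒ minimal covering band is its complement: 360° − 278.54° = 81.46°.
Band runs from +145.30° eastward to -133.24°, crossing the antimeridian.

81.46°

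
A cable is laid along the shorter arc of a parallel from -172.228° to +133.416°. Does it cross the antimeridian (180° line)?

Yes

Naïve |133.416 − -172.228| = 305.644° > 180°, so the shorter arc goes the other way round — across 180°.
Signed shortest Δλ = ((133.416 − -172.228 + 180) mod 360) − 180 = -54.356°.
Going west by 54.356° from -172.228° passes through 180° before reaching +133.416°.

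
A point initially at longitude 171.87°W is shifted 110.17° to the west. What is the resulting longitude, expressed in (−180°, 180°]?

Start at -171.87°; shift −110.17° → -282.04°.
-282.04° lies outside (−180°, 180°]; add 360° → +77.96°.

77.96°E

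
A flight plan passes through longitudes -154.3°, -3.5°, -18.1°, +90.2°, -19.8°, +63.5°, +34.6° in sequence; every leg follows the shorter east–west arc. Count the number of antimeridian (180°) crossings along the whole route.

Leg 1: -154.3° → -3.5°, shortest Δλ = 150.8° (east) — does not cross 180°.
Leg 2: -3.5° → -18.1°, shortest Δλ = -14.6° (west) — does not cross 180°.
Leg 3: -18.1° → +90.2°, shortest Δλ = 108.3° (east) — does not cross 180°.
Leg 4: +90.2° → -19.8°, shortest Δλ = -110.0° (west) — does not cross 180°.
Leg 5: -19.8° → +63.5°, shortest Δλ = 83.3° (east) — does not cross 180°.
Leg 6: +63.5° → +34.6°, shortest Δλ = -28.9° (west) — does not cross 180°.
Total crossings: 0.

0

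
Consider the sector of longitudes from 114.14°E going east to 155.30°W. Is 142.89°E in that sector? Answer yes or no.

Band width going east from +114.14° to -155.30°: ((-155.30 − 114.14) mod 360) = 90.56°.
Offset of +142.89° east of the west edge: ((142.89 − 114.14) mod 360) = 28.75°.
28.75° ≤ 90.56° ⇒ inside.

Yes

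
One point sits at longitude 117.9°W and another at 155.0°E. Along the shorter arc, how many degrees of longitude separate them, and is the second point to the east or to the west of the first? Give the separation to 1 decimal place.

Raw difference: 155.0 − -117.9 = 272.9°.
Normalise into (−180°, 180°]: 272.9° − 360° = -87.1°.
Negative ⇒ the second point lies to the west; separation 87.1°.

87.1° west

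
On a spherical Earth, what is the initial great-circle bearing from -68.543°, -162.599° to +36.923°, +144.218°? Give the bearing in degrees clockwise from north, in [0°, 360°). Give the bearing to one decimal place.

Δλ = 144.218 − -162.599 = 306.817°; wrapped into (−180°, 180°]: -53.183°.
θ = atan2( sin Δλ · cos φ₂ , cos φ₁ · sin φ₂ − sin φ₁ · cos φ₂ · cos Δλ )
  = atan2(-0.64000, 0.66562) = -43.876° → normalised to [0°, 360°): 316.124°.

316.1°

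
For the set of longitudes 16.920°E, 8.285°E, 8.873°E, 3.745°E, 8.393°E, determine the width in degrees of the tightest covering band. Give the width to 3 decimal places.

13.175°

Sort the longitudes: +3.745°, +8.285°, +8.393°, +8.873°, +16.920°.
Eastward gaps between consecutive values (wrapping around): 4.540°, 0.108°, 0.480°, 8.047°, 346.825°.
Largest gap = 346.825° ⇒ minimal covering band is its complement: 360° − 346.825° = 13.175°.
Band runs from +3.745° eastward to +16.920°.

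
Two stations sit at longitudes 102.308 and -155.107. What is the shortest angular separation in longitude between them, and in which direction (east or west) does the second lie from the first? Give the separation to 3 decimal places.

102.585° east

Raw difference: -155.107 − 102.308 = -257.415°.
Normalise into (−180°, 180°]: -257.415° + 360° = 102.585°.
Positive ⇒ the second point lies to the east; separation 102.585°.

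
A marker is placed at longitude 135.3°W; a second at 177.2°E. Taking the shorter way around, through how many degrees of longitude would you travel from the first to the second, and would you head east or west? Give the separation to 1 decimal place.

47.5° west

Raw difference: 177.2 − -135.3 = 312.5°.
Normalise into (−180°, 180°]: 312.5° − 360° = -47.5°.
Negative ⇒ the second point lies to the west; separation 47.5°.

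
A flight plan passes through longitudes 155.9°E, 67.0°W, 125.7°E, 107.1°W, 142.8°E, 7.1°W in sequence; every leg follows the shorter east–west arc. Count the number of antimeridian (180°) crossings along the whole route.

4

Leg 1: +155.9° → -67.0°, shortest Δλ = 137.1° (east) — crosses 180°.
Leg 2: -67.0° → +125.7°, shortest Δλ = -167.3° (west) — crosses 180°.
Leg 3: +125.7° → -107.1°, shortest Δλ = 127.2° (east) — crosses 180°.
Leg 4: -107.1° → +142.8°, shortest Δλ = -110.1° (west) — crosses 180°.
Leg 5: +142.8° → -7.1°, shortest Δλ = -149.9° (west) — does not cross 180°.
Total crossings: 4.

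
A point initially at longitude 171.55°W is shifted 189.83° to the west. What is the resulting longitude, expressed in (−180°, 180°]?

1.38°W

Start at -171.55°; shift −189.83° → -361.38°.
-361.38° lies outside (−180°, 180°]; add 360° → -1.38°.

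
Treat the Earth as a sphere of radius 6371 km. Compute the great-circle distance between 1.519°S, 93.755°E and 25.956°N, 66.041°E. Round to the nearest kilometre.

Δλ = 66.041 − 93.755 = -27.714°.
Δφ = 25.956 − -1.519 = 27.475°.
a = sin²(Δφ/2) + cos φ₁ · cos φ₂ · sin²(Δλ/2) = 0.107950.
c = 2·atan2(√a, √(1−a)) = 0.66955 rad → d = 6371·c ≈ 4265.71 km.

4266 km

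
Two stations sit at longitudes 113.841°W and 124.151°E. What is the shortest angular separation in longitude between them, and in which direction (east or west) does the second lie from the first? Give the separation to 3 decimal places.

122.008° west

Raw difference: 124.151 − -113.841 = 237.992°.
Normalise into (−180°, 180°]: 237.992° − 360° = -122.008°.
Negative ⇒ the second point lies to the west; separation 122.008°.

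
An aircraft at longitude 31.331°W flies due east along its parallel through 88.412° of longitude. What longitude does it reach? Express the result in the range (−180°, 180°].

Start at -31.331°; shift +88.412° → +57.081°.
+57.081° already lies in (−180°, 180°].

57.081°E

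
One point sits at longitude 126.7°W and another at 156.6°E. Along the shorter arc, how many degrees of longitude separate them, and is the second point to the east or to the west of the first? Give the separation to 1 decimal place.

Raw difference: 156.6 − -126.7 = 283.3°.
Normalise into (−180°, 180°]: 283.3° − 360° = -76.7°.
Negative ⇒ the second point lies to the west; separation 76.7°.

76.7° west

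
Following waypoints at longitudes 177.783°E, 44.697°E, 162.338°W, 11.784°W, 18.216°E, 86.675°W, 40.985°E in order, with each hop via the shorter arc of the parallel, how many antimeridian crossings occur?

1

Leg 1: +177.783° → +44.697°, shortest Δλ = -133.086° (west) — does not cross 180°.
Leg 2: +44.697° → -162.338°, shortest Δλ = 152.965° (east) — crosses 180°.
Leg 3: -162.338° → -11.784°, shortest Δλ = 150.554° (east) — does not cross 180°.
Leg 4: -11.784° → +18.216°, shortest Δλ = 30.0° (east) — does not cross 180°.
Leg 5: +18.216° → -86.675°, shortest Δλ = -104.891° (west) — does not cross 180°.
Leg 6: -86.675° → +40.985°, shortest Δλ = 127.66° (east) — does not cross 180°.
Total crossings: 1.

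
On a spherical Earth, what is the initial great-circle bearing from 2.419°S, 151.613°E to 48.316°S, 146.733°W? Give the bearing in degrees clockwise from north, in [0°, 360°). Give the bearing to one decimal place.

141.4°

Δλ = -146.733 − 151.613 = -298.346°; wrapped into (−180°, 180°]: 61.654°.
θ = atan2( sin Δλ · cos φ₂ , cos φ₁ · sin φ₂ − sin φ₁ · cos φ₂ · cos Δλ )
  = atan2(0.58528, -0.73283) = 141.387° → normalised to [0°, 360°): 141.387°.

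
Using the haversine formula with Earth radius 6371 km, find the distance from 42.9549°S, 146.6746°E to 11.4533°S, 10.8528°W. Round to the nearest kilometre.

Δλ = -10.8528 − 146.6746 = -157.5274°.
Δφ = -11.4533 − -42.9549 = 31.5016°.
a = sin²(Δφ/2) + cos φ₁ · cos φ₂ · sin²(Δλ/2) = 0.763768.
c = 2·atan2(√a, √(1−a)) = 2.12649 rad → d = 6371·c ≈ 13547.89 km.

13548 km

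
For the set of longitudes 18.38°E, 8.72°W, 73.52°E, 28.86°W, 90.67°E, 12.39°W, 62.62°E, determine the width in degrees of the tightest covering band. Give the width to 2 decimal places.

Sort the longitudes: -28.86°, -12.39°, -8.72°, +18.38°, +62.62°, +73.52°, +90.67°.
Eastward gaps between consecutive values (wrapping around): 16.47°, 3.67°, 27.10°, 44.24°, 10.90°, 17.15°, 240.47°.
Largest gap = 240.47° ⇒ minimal covering band is its complement: 360° − 240.47° = 119.53°.
Band runs from -28.86° eastward to +90.67°.

119.53°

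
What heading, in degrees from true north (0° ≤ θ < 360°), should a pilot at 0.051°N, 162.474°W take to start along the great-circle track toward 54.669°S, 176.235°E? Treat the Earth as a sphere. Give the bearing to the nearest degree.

Δλ = 176.235 − -162.474 = 338.709°; wrapped into (−180°, 180°]: -21.291°.
θ = atan2( sin Δλ · cos φ₂ , cos φ₁ · sin φ₂ − sin φ₁ · cos φ₂ · cos Δλ )
  = atan2(-0.20998, -0.81630) = -165.574° → normalised to [0°, 360°): 194.426°.

194°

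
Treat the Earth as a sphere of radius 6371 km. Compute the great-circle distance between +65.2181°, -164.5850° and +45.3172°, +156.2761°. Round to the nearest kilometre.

Δλ = 156.2761 − -164.5850 = 320.8611°; wrapped into (−180°, 180°]: -39.1389°.
Δφ = 45.3172 − 65.2181 = -19.9009°.
a = sin²(Δφ/2) + cos φ₁ · cos φ₂ · sin²(Δλ/2) = 0.062927.
c = 2·atan2(√a, √(1−a)) = 0.50712 rad → d = 6371·c ≈ 3230.87 km.

3231 km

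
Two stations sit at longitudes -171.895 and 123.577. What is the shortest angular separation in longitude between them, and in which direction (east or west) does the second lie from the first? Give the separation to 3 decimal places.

64.528° west

Raw difference: 123.577 − -171.895 = 295.472°.
Normalise into (−180°, 180°]: 295.472° − 360° = -64.528°.
Negative ⇒ the second point lies to the west; separation 64.528°.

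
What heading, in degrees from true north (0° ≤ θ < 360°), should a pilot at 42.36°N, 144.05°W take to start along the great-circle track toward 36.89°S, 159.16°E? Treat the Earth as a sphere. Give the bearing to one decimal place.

222.2°

Δλ = 159.16 − -144.05 = 303.21°; wrapped into (−180°, 180°]: -56.79°.
θ = atan2( sin Δλ · cos φ₂ , cos φ₁ · sin φ₂ − sin φ₁ · cos φ₂ · cos Δλ )
  = atan2(-0.66916, -0.73872) = -137.828° → normalised to [0°, 360°): 222.172°.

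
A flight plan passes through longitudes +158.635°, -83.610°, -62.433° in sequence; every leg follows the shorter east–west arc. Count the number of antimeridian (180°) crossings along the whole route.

1

Leg 1: +158.635° → -83.610°, shortest Δλ = 117.755° (east) — crosses 180°.
Leg 2: -83.610° → -62.433°, shortest Δλ = 21.177° (east) — does not cross 180°.
Total crossings: 1.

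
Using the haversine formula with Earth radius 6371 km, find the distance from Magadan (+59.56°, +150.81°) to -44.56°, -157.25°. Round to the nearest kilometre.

12507 km

Δλ = -157.25 − 150.81 = -308.06°; wrapped into (−180°, 180°]: 51.94°.
Δφ = -44.56 − 59.56 = -104.12°.
a = sin²(Δφ/2) + cos φ₁ · cos φ₂ · sin²(Δλ/2) = 0.691198.
c = 2·atan2(√a, √(1−a)) = 1.96319 rad → d = 6371·c ≈ 12507.45 km.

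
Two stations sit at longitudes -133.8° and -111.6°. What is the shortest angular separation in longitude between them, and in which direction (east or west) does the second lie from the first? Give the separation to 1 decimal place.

Raw difference: -111.6 − -133.8 = 22.2°.
Normalise into (−180°, 180°]: 22.2° stays 22.2°.
Positive ⇒ the second point lies to the east; separation 22.2°.

22.2° east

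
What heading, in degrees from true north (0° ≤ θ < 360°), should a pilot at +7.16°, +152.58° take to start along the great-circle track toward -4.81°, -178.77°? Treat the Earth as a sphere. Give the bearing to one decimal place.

111.9°

Δλ = -178.77 − 152.58 = -331.35°; wrapped into (−180°, 180°]: 28.65°.
θ = atan2( sin Δλ · cos φ₂ , cos φ₁ · sin φ₂ − sin φ₁ · cos φ₂ · cos Δλ )
  = atan2(0.47777, -0.19219) = 111.914° → normalised to [0°, 360°): 111.914°.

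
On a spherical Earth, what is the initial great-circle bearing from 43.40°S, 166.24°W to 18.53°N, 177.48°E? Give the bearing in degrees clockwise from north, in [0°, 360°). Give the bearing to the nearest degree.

Δλ = 177.48 − -166.24 = 343.72°; wrapped into (−180°, 180°]: -16.28°.
θ = atan2( sin Δλ · cos φ₂ , cos φ₁ · sin φ₂ − sin φ₁ · cos φ₂ · cos Δλ )
  = atan2(-0.26580, 0.85625) = -17.245° → normalised to [0°, 360°): 342.755°.

343°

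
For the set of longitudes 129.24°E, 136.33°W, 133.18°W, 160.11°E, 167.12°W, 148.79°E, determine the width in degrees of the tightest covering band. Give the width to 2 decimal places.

97.58°

Sort the longitudes: -167.12°, -136.33°, -133.18°, +129.24°, +148.79°, +160.11°.
Eastward gaps between consecutive values (wrapping around): 30.79°, 3.15°, 262.42°, 19.55°, 11.32°, 32.77°.
Largest gap = 262.42° ⇒ minimal covering band is its complement: 360° − 262.42° = 97.58°.
Band runs from +129.24° eastward to -133.18°, crossing the antimeridian.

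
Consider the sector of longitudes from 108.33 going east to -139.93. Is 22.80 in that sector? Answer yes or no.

Band width going east from +108.33° to -139.93°: ((-139.93 − 108.33) mod 360) = 111.74°.
Offset of +22.80° east of the west edge: ((22.80 − 108.33) mod 360) = 274.47°.
274.47° > 111.74° ⇒ outside.

No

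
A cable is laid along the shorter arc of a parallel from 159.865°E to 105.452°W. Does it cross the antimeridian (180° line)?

Yes

Naïve |-105.452 − 159.865| = 265.317° > 180°, so the shorter arc goes the other way round — across 180°.
Signed shortest Δλ = ((-105.452 − 159.865 + 180) mod 360) − 180 = 94.683°.
Going east by 94.683° from +159.865° passes through 180° before reaching -105.452°.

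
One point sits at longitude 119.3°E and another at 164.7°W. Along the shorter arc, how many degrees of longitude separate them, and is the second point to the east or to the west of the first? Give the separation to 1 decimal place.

Raw difference: -164.7 − 119.3 = -284.0°.
Normalise into (−180°, 180°]: -284.0° + 360° = 76.0°.
Positive ⇒ the second point lies to the east; separation 76.0°.

76.0° east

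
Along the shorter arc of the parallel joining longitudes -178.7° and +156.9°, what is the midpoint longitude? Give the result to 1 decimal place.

Signed shortest Δλ from -178.7° to +156.9° is -24.4°.
Midpoint longitude = -178.7° + (-24.4°)/2 = -178.7° − 12.2° = -190.9°.
Normalise into (−180°, 180°]: +169.1°.
(The naïve average (-178.7 + +156.9)/2 = -10.9° is on the wrong side of the globe.)

+169.1°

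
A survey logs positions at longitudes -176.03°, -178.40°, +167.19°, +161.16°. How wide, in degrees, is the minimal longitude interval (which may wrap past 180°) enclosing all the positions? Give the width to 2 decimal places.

22.81°

Sort the longitudes: -178.40°, -176.03°, +161.16°, +167.19°.
Eastward gaps between consecutive values (wrapping around): 2.37°, 337.19°, 6.03°, 14.41°.
Largest gap = 337.19° ⇒ minimal covering band is its complement: 360° − 337.19° = 22.81°.
Band runs from +161.16° eastward to -176.03°, crossing the antimeridian.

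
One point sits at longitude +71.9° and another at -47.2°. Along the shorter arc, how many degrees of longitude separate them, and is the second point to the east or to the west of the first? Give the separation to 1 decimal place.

Raw difference: -47.2 − 71.9 = -119.1°.
Normalise into (−180°, 180°]: -119.1° stays -119.1°.
Negative ⇒ the second point lies to the west; separation 119.1°.

119.1° west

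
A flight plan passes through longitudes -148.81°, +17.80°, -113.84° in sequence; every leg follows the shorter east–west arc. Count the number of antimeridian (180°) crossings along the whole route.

0

Leg 1: -148.81° → +17.80°, shortest Δλ = 166.61° (east) — does not cross 180°.
Leg 2: +17.80° → -113.84°, shortest Δλ = -131.64° (west) — does not cross 180°.
Total crossings: 0.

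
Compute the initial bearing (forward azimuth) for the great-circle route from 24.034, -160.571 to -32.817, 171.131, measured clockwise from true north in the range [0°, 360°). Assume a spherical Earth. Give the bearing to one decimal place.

206.6°

Δλ = 171.131 − -160.571 = 331.702°; wrapped into (−180°, 180°]: -28.298°.
θ = atan2( sin Δλ · cos φ₂ , cos φ₁ · sin φ₂ − sin φ₁ · cos φ₂ · cos Δλ )
  = atan2(-0.39840, -0.79635) = -153.422° → normalised to [0°, 360°): 206.578°.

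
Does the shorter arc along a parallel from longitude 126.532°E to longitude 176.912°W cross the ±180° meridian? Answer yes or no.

Naïve |-176.912 − 126.532| = 303.444° > 180°, so the shorter arc goes the other way round — across 180°.
Signed shortest Δλ = ((-176.912 − 126.532 + 180) mod 360) − 180 = 56.556°.
Going east by 56.556° from +126.532° passes through 180° before reaching -176.912°.

Yes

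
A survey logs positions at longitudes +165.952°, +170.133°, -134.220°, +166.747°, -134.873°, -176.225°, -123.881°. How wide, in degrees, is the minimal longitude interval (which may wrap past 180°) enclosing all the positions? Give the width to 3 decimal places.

70.167°

Sort the longitudes: -176.225°, -134.873°, -134.220°, -123.881°, +165.952°, +166.747°, +170.133°.
Eastward gaps between consecutive values (wrapping around): 41.352°, 0.653°, 10.339°, 289.833°, 0.795°, 3.386°, 13.642°.
Largest gap = 289.833° ⇒ minimal covering band is its complement: 360° − 289.833° = 70.167°.
Band runs from +165.952° eastward to -123.881°, crossing the antimeridian.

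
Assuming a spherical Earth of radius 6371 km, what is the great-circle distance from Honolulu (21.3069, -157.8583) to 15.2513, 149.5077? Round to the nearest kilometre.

5574 km

Δλ = 149.5077 − -157.8583 = 307.3660°; wrapped into (−180°, 180°]: -52.6340°.
Δφ = 15.2513 − 21.3069 = -6.0556°.
a = sin²(Δφ/2) + cos φ₁ · cos φ₂ · sin²(Δλ/2) = 0.179454.
c = 2·atan2(√a, √(1−a)) = 0.87488 rad → d = 6371·c ≈ 5573.84 km.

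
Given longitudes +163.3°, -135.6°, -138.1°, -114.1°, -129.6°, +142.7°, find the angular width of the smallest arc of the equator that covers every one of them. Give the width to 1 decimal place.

103.2°

Sort the longitudes: -138.1°, -135.6°, -129.6°, -114.1°, +142.7°, +163.3°.
Eastward gaps between consecutive values (wrapping around): 2.5°, 6.0°, 15.5°, 256.8°, 20.6°, 58.6°.
Largest gap = 256.8° ⇒ minimal covering band is its complement: 360° − 256.8° = 103.2°.
Band runs from +142.7° eastward to -114.1°, crossing the antimeridian.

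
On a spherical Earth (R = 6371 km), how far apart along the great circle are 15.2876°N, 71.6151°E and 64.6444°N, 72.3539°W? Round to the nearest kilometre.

10619 km

Δλ = -72.3539 − 71.6151 = -143.9690°.
Δφ = 64.6444 − 15.2876 = 49.3568°.
a = sin²(Δφ/2) + cos φ₁ · cos φ₂ · sin²(Δλ/2) = 0.547897.
c = 2·atan2(√a, √(1−a)) = 1.66674 rad → d = 6371·c ≈ 10618.78 km.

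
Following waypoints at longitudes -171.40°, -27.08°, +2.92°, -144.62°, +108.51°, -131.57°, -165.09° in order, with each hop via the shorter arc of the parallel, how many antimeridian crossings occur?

Leg 1: -171.40° → -27.08°, shortest Δλ = 144.32° (east) — does not cross 180°.
Leg 2: -27.08° → +2.92°, shortest Δλ = 30.0° (east) — does not cross 180°.
Leg 3: +2.92° → -144.62°, shortest Δλ = -147.54° (west) — does not cross 180°.
Leg 4: -144.62° → +108.51°, shortest Δλ = -106.87° (west) — crosses 180°.
Leg 5: +108.51° → -131.57°, shortest Δλ = 119.92° (east) — crosses 180°.
Leg 6: -131.57° → -165.09°, shortest Δλ = -33.52° (west) — does not cross 180°.
Total crossings: 2.

2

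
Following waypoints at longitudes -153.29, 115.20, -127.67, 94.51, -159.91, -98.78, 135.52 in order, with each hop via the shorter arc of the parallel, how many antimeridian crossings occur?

5

Leg 1: -153.29° → +115.20°, shortest Δλ = -91.51° (west) — crosses 180°.
Leg 2: +115.20° → -127.67°, shortest Δλ = 117.13° (east) — crosses 180°.
Leg 3: -127.67° → +94.51°, shortest Δλ = -137.82° (west) — crosses 180°.
Leg 4: +94.51° → -159.91°, shortest Δλ = 105.58° (east) — crosses 180°.
Leg 5: -159.91° → -98.78°, shortest Δλ = 61.13° (east) — does not cross 180°.
Leg 6: -98.78° → +135.52°, shortest Δλ = -125.7° (west) — crosses 180°.
Total crossings: 5.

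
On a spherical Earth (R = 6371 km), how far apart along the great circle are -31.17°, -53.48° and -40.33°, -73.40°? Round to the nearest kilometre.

2059 km

Δλ = -73.40 − -53.48 = -19.92°.
Δφ = -40.33 − -31.17 = -9.16°.
a = sin²(Δφ/2) + cos φ₁ · cos φ₂ · sin²(Δλ/2) = 0.025889.
c = 2·atan2(√a, √(1−a)) = 0.32321 rad → d = 6371·c ≈ 2059.16 km.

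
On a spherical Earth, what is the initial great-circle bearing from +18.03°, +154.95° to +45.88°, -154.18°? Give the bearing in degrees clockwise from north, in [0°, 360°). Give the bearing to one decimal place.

Δλ = -154.18 − 154.95 = -309.13°; wrapped into (−180°, 180°]: 50.87°.
θ = atan2( sin Δλ · cos φ₂ , cos φ₁ · sin φ₂ − sin φ₁ · cos φ₂ · cos Δλ )
  = atan2(0.54003, 0.54665) = 44.651° → normalised to [0°, 360°): 44.651°.

44.7°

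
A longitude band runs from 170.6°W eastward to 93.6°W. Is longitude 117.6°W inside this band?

Band width going east from -170.6° to -93.6°: ((-93.6 − -170.6) mod 360) = 77.0°.
Offset of -117.6° east of the west edge: ((-117.6 − -170.6) mod 360) = 53.0°.
53.0° ≤ 77.0° ⇒ inside.

Yes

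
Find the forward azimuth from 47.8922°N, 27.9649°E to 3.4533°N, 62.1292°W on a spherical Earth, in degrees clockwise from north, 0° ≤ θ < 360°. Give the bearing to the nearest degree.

272°

Δλ = -62.1292 − 27.9649 = -90.0941°.
θ = atan2( sin Δλ · cos φ₂ , cos φ₁ · sin φ₂ − sin φ₁ · cos φ₂ · cos Δλ )
  = atan2(-0.99818, 0.04161) = -87.613° → normalised to [0°, 360°): 272.387°.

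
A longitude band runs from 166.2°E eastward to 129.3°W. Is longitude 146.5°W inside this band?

Yes

Band width going east from +166.2° to -129.3°: ((-129.3 − 166.2) mod 360) = 64.5°.
Offset of -146.5° east of the west edge: ((-146.5 − 166.2) mod 360) = 47.3°.
47.3° ≤ 64.5° ⇒ inside.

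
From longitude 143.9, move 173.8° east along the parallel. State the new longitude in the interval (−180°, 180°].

Start at +143.9°; shift +173.8° → +317.7°.
+317.7° lies outside (−180°, 180°]; subtract 360° → -42.3°.

-42.3°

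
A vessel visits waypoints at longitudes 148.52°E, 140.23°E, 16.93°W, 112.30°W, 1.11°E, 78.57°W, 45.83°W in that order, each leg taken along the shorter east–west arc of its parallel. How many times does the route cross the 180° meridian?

Leg 1: +148.52° → +140.23°, shortest Δλ = -8.29° (west) — does not cross 180°.
Leg 2: +140.23° → -16.93°, shortest Δλ = -157.16° (west) — does not cross 180°.
Leg 3: -16.93° → -112.30°, shortest Δλ = -95.37° (west) — does not cross 180°.
Leg 4: -112.30° → +1.11°, shortest Δλ = 113.41° (east) — does not cross 180°.
Leg 5: +1.11° → -78.57°, shortest Δλ = -79.68° (west) — does not cross 180°.
Leg 6: -78.57° → -45.83°, shortest Δλ = 32.74° (east) — does not cross 180°.
Total crossings: 0.

0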